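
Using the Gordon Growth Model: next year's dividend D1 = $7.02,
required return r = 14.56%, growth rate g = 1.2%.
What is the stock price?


Formula: P = D1 / (r - g)
Spread: r - g = 0.1456 - 0.012 = 0.1336
Substituting: P = $7.02 / 0.1336
P = $52.54

$52.54


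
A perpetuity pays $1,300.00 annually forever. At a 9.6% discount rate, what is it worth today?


Formula: PV = C / r
Substituting: PV = $1,300.00 / 0.096
PV = $13,541.67

$13,541.67


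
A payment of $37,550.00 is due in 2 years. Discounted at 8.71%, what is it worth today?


Formula: PV = FV / (1 + r)^n
Substituting: PV = $37,550.00 / (1 + 0.0871)^2
Discount factor: (1.0871)^2 = 1.181786
PV = $37,550.00 / 1.181786 = $31,773.93

$31,773.93


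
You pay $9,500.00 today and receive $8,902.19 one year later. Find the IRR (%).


Formula: IRR = C1/C0 - 1
Substituting: IRR = $8,902.19 / $9,500.00 - 1
Ratio: 0.937073 - 1 = -0.062927
IRR = -6.2927%

-6.2927%


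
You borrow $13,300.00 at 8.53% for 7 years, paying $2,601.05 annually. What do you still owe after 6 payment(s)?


Formula: Balance = PV*(1+r)^k - PMT*((1+r)^k - 1)/r
Growth: (1 + 0.0853)^6 = 1.634176
Accumulated factor: ((1+r)^k - 1)/r = 7.434654
Balance = $13,300.00 * 1.634176 - $2,601.05 * 7.434654
Balance = $2,396.63

$2,396.63


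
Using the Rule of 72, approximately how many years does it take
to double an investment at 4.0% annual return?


Formula: Years ≈ 72 / r
Substituting: Years ≈ 72 / 4.0
Years ≈ 18.0

18.0 years


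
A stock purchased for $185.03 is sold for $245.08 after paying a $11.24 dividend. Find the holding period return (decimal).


Formula: HPR = (P1 - P0 + D) / P0
Gain: $245.08 - $185.03 + $11.24 = $71.29
HPR = $71.29 / $185.03 = 0.3853

0.3853


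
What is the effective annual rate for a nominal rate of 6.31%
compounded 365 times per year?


Formula: EAR = (1 + r/m)^m - 1
Period rate: r/m = 0.0631 / 365 = 0.000173
Compounding: (1 + 0.000173)^365 = 1.065128
EAR = 1.065128 - 1 = 0.065128

0.065128


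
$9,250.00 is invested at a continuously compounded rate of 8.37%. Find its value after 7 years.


Formula: FV = P * e^(r*t)
Exponent: r*t = 0.0837 * 7 = 0.5859
e^(0.5859) = 1.796607
FV = $9,250.00 * 1.796607 = $16,618.62

$16,618.62


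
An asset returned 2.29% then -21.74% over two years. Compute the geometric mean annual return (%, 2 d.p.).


Formula: Geometric mean = ((1+r1)*(1+r2))^(1/2) - 1
Product: (1 + 0.0229) * (1 + -0.2174) = 1.0229 * 0.7826 = 0.800522
Square root: 0.800522^0.5 = 0.894719
Geometric mean = 0.894719 - 1 = -0.105281
As percentage: -10.53%

-10.53%


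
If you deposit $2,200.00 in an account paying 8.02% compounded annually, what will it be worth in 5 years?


Formula: FV = P * (1 + r)^n
Substituting: FV = $2,200.00 * (1 + 0.0802)^5
Growth factor: (1.0802)^5 = 1.470689
FV = $2,200.00 * 1.470689 = $3,235.52

$3,235.52


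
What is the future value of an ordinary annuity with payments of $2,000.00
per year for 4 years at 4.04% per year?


Formula: FV = PMT * ((1+r)^n - 1) / r
Growth factor: (1 + 0.0404)^4 = 1.171659
Numerator: 1.171659 - 1 = 0.171659
FV = $2,000.00 * 0.171659 / 0.0404 = $8,497.99

$8,497.99


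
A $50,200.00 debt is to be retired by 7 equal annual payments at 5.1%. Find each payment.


Formula: PMT = PV * r / (1 - (1+r)^(-n))
Denominator: 1 - (1 + 0.051)^(-7) = 0.294039
Numerator: $50,200.00 * 0.051 = 2560.2
PMT = 2560.2 / 0.294039 = $8,707.02

$8,707.02


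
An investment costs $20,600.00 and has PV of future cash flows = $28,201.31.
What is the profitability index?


Formula: PI = PV(cash flows) / initial investment
Substituting: PI = $28,201.31 / $20,600.00
PI = 1.369

1.369


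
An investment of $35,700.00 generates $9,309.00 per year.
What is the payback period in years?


Formula: Payback = investment / annual cash flow
Substituting: Payback = $35,700.00 / $9,309.00
Payback = 3.835 years

3.835 years


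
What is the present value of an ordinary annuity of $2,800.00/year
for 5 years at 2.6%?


Formula: PV = PMT * (1 - (1+r)^(-n)) / r
Discount factor: (1 + 0.026)^(-5) = 0.879555
Bracket: 1 - 0.879555 = 0.120445
PV = $2,800.00 * 0.120445 / 0.026 = $12,970.96

$12,970.96


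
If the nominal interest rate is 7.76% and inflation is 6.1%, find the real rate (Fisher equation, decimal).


Formula: (1 + r_real) = (1 + r_nom) / (1 + inflation)
Substituting: (1 + r_real) = 1.0776 / 1.061
(1 + r_real) = 1.015646
r_real = 1.015646 - 1 = 0.015646

0.015646


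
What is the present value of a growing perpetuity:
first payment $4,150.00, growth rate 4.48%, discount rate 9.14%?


Formula: PV = C / (r - g)
Spread: r - g = 0.0914 - 0.0448 = 0.0466
Substituting: PV = $4,150.00 / 0.0466
PV = $89,055.79

$89,055.79


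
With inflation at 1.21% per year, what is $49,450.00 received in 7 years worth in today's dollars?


Formula: Real value = nominal / (1 + inflation)^years
Price level: (1 + 0.0121)^7 = 1.087837
Real value = $49,450.00 / 1.087837 = $45,457.16

$45,457.16


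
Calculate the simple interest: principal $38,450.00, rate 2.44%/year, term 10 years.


Formula: I = P * r * t
Substituting: I = $38,450.00 * 0.0244 * 10
Step: I = $38,450.00 * 0.244
I = $9,381.80

$9,381.80


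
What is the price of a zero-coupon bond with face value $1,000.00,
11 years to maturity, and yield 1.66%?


Formula: Price = FV / (1 + r)^n
Substituting: Price = $1,000.00 / (1 + 0.0166)^11
Discount factor: (1.0166)^11 = 1.198536
Price = $1,000.00 / 1.198536 = $834.35

$834.35


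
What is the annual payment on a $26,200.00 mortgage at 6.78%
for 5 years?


Formula: PMT = PV * r / (1 - (1+r)^(-n))
Denominator: 1 - (1 + 0.0678)^(-5) = 0.279639
Numerator: $26,200.00 * 0.0678 = 1776.36
PMT = 1776.36 / 0.279639 = $6,352.34

$6,352.34


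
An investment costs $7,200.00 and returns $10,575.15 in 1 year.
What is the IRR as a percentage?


Formula: IRR = C1/C0 - 1
Substituting: IRR = $10,575.15 / $7,200.00 - 1
Ratio: 1.468771 - 1 = 0.468771
IRR = 46.8771%

46.8771%


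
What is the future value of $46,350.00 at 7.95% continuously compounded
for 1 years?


Formula: FV = P * e^(r*t)
Exponent: r*t = 0.0795 * 1 = 0.0795
e^(0.0795) = 1.082746
FV = $46,350.00 * 1.082746 = $50,185.26

$50,185.26


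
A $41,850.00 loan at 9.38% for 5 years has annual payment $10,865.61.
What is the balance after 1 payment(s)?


Formula: Balance = PV*(1+r)^k - PMT*((1+r)^k - 1)/r
Growth: (1 + 0.0938)^1 = 1.0938
Accumulated factor: ((1+r)^k - 1)/r = 1.0
Balance = $41,850.00 * 1.0938 - $10,865.61 * 1.0
Balance = $34,909.92

$34,909.92


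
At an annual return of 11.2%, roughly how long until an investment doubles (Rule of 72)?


Formula: Years ≈ 72 / r
Substituting: Years ≈ 72 / 11.2
Years ≈ 6.4

6.4 years


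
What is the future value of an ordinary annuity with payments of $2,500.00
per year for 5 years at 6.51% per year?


Formula: FV = PMT * ((1+r)^n - 1) / r
Growth factor: (1 + 0.0651)^5 = 1.37073
Numerator: 1.37073 - 1 = 0.37073
FV = $2,500.00 * 0.37073 / 0.0651 = $14,236.94

$14,236.94


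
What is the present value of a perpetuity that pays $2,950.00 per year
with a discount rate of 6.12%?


Formula: PV = C / r
Substituting: PV = $2,950.00 / 0.0612
PV = $48,202.61

$48,202.61


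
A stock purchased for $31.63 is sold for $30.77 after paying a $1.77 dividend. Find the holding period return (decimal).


Formula: HPR = (P1 - P0 + D) / P0
Gain: $30.77 - $31.63 + $1.77 = $0.91
HPR = $0.91 / $31.63 = 0.0288

0.0288


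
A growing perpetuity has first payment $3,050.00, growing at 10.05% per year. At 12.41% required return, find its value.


Formula: PV = C / (r - g)
Spread: r - g = 0.1241 - 0.1005 = 0.0236
Substituting: PV = $3,050.00 / 0.0236
PV = $129,237.29

$129,237.29


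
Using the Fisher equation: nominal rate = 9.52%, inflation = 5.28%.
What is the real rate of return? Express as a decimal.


Formula: (1 + r_real) = (1 + r_nom) / (1 + inflation)
Substituting: (1 + r_real) = 1.0952 / 1.0528
(1 + r_real) = 1.040274
r_real = 1.040274 - 1 = 0.040274

0.040274


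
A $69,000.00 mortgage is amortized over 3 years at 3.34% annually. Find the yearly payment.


Formula: PMT = PV * r / (1 - (1+r)^(-n))
Denominator: 1 - (1 + 0.0334)^(-3) = 0.093861
Numerator: $69,000.00 * 0.0334 = 2304.6
PMT = 2304.6 / 0.093861 = $24,553.22

$24,553.22


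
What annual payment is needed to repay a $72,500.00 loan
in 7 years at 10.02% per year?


Formula: PMT = PV * r / (1 - (1+r)^(-n))
Denominator: 1 - (1 + 0.1002)^(-7) = 0.487495
Numerator: $72,500.00 * 0.1002 = 7264.5
PMT = 7264.5 / 0.487495 = $14,901.71

$14,901.71


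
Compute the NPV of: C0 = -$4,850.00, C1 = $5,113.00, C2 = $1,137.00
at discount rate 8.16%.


Formula: NPV = C0 + C1/(1+r) + C2/(1+r)^2
Discount C1: $5,113.00 / (1 + 0.0816) = $4,727.26
Discount C2: $1,137.00 / (1 + 0.0816)^2 = $971.91
NPV = -$4,850.00 + $4,727.26 + $971.91 = $849.17

$849.17


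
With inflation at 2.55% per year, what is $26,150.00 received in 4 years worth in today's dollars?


Formula: Real value = nominal / (1 + inflation)^years
Price level: (1 + 0.0255)^4 = 1.105968
Real value = $26,150.00 / 1.105968 = $23,644.44

$23,644.44


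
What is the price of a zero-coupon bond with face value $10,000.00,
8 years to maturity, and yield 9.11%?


Formula: Price = FV / (1 + r)^n
Substituting: Price = $10,000.00 / (1 + 0.0911)^8
Discount factor: (1.0911)^8 = 2.008706
Price = $10,000.00 / 2.008706 = $4,978.33

$4,978.33


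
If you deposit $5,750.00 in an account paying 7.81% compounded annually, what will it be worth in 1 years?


Formula: FV = P * (1 + r)^n
Substituting: FV = $5,750.00 * (1 + 0.0781)^1
Growth factor: (1.0781)^1 = 1.0781
FV = $5,750.00 * 1.0781 = $6,199.08

$6,199.08


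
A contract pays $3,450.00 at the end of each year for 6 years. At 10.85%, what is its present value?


Formula: PV = PMT * (1 - (1+r)^(-n)) / r
Discount factor: (1 + 0.1085)^(-6) = 0.538996
Bracket: 1 - 0.538996 = 0.461004
PV = $3,450.00 * 0.461004 / 0.1085 = $14,658.64

$14,658.64


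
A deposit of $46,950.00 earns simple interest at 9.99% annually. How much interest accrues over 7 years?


Formula: I = P * r * t
Substituting: I = $46,950.00 * 0.0999 * 7
Step: I = $46,950.00 * 0.6993
I = $32,832.14

$32,832.14


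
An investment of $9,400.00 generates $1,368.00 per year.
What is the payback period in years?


Formula: Payback = investment / annual cash flow
Substituting: Payback = $9,400.00 / $1,368.00
Payback = 6.8713 years

6.8713 years


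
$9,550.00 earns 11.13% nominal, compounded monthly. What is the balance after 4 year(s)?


Formula: FV = P * (1 + r/m)^(m*t)
Period rate: r/m = 0.1113 / 12 = 0.009275
Total periods: m*t = 12 * 4 = 48
Growth factor: (1 + 0.009275)^48 = 1.557603
FV = $9,550.00 * 1.557603 = $14,875.11

$14,875.11


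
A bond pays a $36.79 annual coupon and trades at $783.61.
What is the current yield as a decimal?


Formula: Current yield = annual coupon / price
Substituting: CY = $36.79 / $783.61
CY = 0.046949

0.046949


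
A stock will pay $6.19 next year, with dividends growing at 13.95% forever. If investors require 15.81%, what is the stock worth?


Formula: P = D1 / (r - g)
Spread: r - g = 0.1581 - 0.1395 = 0.0186
Substituting: P = $6.19 / 0.0186
P = $332.80

$332.80


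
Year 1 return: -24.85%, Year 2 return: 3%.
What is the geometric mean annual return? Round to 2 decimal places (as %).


Formula: Geometric mean = ((1+r1)*(1+r2))^(1/2) - 1
Product: (1 + -0.2485) * (1 + 0.03) = 0.7515 * 1.03 = 0.774045
Square root: 0.774045^0.5 = 0.879798
Geometric mean = 0.879798 - 1 = -0.120202
As percentage: -12.02%

-12.02%


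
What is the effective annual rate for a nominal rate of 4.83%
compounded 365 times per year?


Formula: EAR = (1 + r/m)^m - 1
Period rate: r/m = 0.0483 / 365 = 0.000132
Compounding: (1 + 0.000132)^365 = 1.049482
EAR = 1.049482 - 1 = 0.049482

0.049482


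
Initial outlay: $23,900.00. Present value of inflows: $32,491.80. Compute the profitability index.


Formula: PI = PV(cash flows) / initial investment
Substituting: PI = $32,491.80 / $23,900.00
PI = 1.3595

1.3595


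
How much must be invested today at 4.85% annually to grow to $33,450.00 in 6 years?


Formula: PV = FV / (1 + r)^n
Substituting: PV = $33,450.00 / (1 + 0.0485)^6
Discount factor: (1.0485)^6 = 1.32865
PV = $33,450.00 / 1.32865 = $25,175.93

$25,175.93


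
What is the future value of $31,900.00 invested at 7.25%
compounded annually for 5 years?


Formula: FV = P * (1 + r)^n
Substituting: FV = $31,900.00 * (1 + 0.0725)^5
Growth factor: (1.0725)^5 = 1.419013
FV = $31,900.00 * 1.419013 = $45,266.53

$45,266.53


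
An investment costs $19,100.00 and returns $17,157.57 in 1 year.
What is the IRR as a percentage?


Formula: IRR = C1/C0 - 1
Substituting: IRR = $17,157.57 / $19,100.00 - 1
Ratio: 0.898302 - 1 = -0.101698
IRR = -10.1698%

-10.1698%


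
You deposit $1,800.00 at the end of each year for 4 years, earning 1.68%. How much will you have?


Formula: FV = PMT * ((1+r)^n - 1) / r
Growth factor: (1 + 0.0168)^4 = 1.068912
Numerator: 1.068912 - 1 = 0.068912
FV = $1,800.00 * 0.068912 / 0.0168 = $7,383.48

$7,383.48


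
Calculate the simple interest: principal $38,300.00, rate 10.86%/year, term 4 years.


Formula: I = P * r * t
Substituting: I = $38,300.00 * 0.1086 * 4
Step: I = $38,300.00 * 0.4344
I = $16,637.52

$16,637.52


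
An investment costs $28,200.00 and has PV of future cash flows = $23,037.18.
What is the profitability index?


Formula: PI = PV(cash flows) / initial investment
Substituting: PI = $23,037.18 / $28,200.00
PI = 0.8169

0.8169


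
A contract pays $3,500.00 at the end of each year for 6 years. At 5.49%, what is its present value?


Formula: PV = PMT * (1 - (1+r)^(-n)) / r
Discount factor: (1 + 0.0549)^(-6) = 0.725658
Bracket: 1 - 0.725658 = 0.274342
PV = $3,500.00 * 0.274342 / 0.0549 = $17,489.90

$17,489.90


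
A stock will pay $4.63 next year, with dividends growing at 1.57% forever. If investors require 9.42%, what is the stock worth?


Formula: P = D1 / (r - g)
Spread: r - g = 0.0942 - 0.0157 = 0.0785
Substituting: P = $4.63 / 0.0785
P = $58.98

$58.98


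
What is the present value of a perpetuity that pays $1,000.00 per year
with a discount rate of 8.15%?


Formula: PV = C / r
Substituting: PV = $1,000.00 / 0.0815
PV = $12,269.94

$12,269.94


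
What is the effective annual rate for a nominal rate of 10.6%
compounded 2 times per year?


Formula: EAR = (1 + r/m)^m - 1
Period rate: r/m = 0.106 / 2 = 0.053
Compounding: (1 + 0.053)^2 = 1.108809
EAR = 1.108809 - 1 = 0.108809

0.108809


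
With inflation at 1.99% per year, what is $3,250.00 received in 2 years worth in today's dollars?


Formula: Real value = nominal / (1 + inflation)^years
Price level: (1 + 0.0199)^2 = 1.040196
Real value = $3,250.00 / 1.040196 = $3,124.41

$3,124.41


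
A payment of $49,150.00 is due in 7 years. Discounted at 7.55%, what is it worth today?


Formula: PV = FV / (1 + r)^n
Substituting: PV = $49,150.00 / (1 + 0.0755)^7
Discount factor: (1.0755)^7 = 1.664458
PV = $49,150.00 / 1.664458 = $29,529.13

$29,529.13


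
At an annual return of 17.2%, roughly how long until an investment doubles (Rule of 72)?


Formula: Years ≈ 72 / r
Substituting: Years ≈ 72 / 17.2
Years ≈ 4.2

4.2 years


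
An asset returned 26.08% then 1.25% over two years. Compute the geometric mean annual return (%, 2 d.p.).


Formula: Geometric mean = ((1+r1)*(1+r2))^(1/2) - 1
Product: (1 + 0.2608) * (1 + 0.0125) = 1.2608 * 1.0125 = 1.27656
Square root: 1.27656^0.5 = 1.12985
Geometric mean = 1.12985 - 1 = 0.12985
As percentage: 12.98%

12.98%


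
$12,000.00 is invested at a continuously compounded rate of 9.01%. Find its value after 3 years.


Formula: FV = P * e^(r*t)
Exponent: r*t = 0.0901 * 3 = 0.2703
e^(0.2703) = 1.310357
FV = $12,000.00 * 1.310357 = $15,724.29

$15,724.29


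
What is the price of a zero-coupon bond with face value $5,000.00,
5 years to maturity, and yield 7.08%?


Formula: Price = FV / (1 + r)^n
Substituting: Price = $5,000.00 / (1 + 0.0708)^5
Discount factor: (1.0708)^5 = 1.407803
Price = $5,000.00 / 1.407803 = $3,551.63

$3,551.63


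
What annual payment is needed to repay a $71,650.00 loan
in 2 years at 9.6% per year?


Formula: PMT = PV * r / (1 - (1+r)^(-n))
Denominator: 1 - (1 + 0.096)^(-2) = 0.16751
Numerator: $71,650.00 * 0.096 = 6878.4
PMT = 6878.4 / 0.16751 = $41,062.56

$41,062.56


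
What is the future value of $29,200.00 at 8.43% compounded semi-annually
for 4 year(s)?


Formula: FV = P * (1 + r/m)^(m*t)
Period rate: r/m = 0.0843 / 2 = 0.04215
Total periods: m*t = 2 * 4 = 8
Growth factor: (1 + 0.04215)^8 = 1.391368
FV = $29,200.00 * 1.391368 = $40,627.93

$40,627.93


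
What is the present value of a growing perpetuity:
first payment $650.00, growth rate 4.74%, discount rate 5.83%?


Formula: PV = C / (r - g)
Spread: r - g = 0.0583 - 0.0474 = 0.0109
Substituting: PV = $650.00 / 0.0109
PV = $59,633.03

$59,633.03


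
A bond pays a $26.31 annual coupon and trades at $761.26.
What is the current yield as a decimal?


Formula: Current yield = annual coupon / price
Substituting: CY = $26.31 / $761.26
CY = 0.034561

0.034561


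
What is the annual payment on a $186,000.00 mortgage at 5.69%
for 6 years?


Formula: PMT = PV * r / (1 - (1+r)^(-n))
Denominator: 1 - (1 + 0.0569)^(-6) = 0.282542
Numerator: $186,000.00 * 0.0569 = 10583.4
PMT = 10583.4 / 0.282542 = $37,457.82

$37,457.82


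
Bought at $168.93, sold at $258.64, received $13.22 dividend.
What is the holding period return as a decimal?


Formula: HPR = (P1 - P0 + D) / P0
Gain: $258.64 - $168.93 + $13.22 = $102.93
HPR = $102.93 / $168.93 = 0.6093

0.6093


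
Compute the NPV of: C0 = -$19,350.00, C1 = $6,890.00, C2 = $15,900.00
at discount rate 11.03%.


Formula: NPV = C0 + C1/(1+r) + C2/(1+r)^2
Discount C1: $6,890.00 / (1 + 0.1103) = $6,205.53
Discount C2: $15,900.00 / (1 + 0.1103)^2 = $12,897.82
NPV = -$19,350.00 + $6,205.53 + $12,897.82 = -$246.65

-$246.65


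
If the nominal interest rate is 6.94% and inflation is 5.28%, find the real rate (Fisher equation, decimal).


Formula: (1 + r_real) = (1 + r_nom) / (1 + inflation)
Substituting: (1 + r_real) = 1.0694 / 1.0528
(1 + r_real) = 1.015767
r_real = 1.015767 - 1 = 0.015767

0.015767


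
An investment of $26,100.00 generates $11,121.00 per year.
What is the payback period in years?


Formula: Payback = investment / annual cash flow
Substituting: Payback = $26,100.00 / $11,121.00
Payback = 2.3469 years

2.3469 years


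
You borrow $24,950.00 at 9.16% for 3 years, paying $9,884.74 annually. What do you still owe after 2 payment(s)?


Formula: Balance = PV*(1+r)^k - PMT*((1+r)^k - 1)/r
Growth: (1 + 0.0916)^2 = 1.191591
Accumulated factor: ((1+r)^k - 1)/r = 2.0916
Balance = $24,950.00 * 1.191591 - $9,884.74 * 2.0916
Balance = $9,055.26

$9,055.26


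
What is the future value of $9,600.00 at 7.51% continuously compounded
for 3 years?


Formula: FV = P * e^(r*t)
Exponent: r*t = 0.0751 * 3 = 0.2253
e^(0.2253) = 1.252698
FV = $9,600.00 * 1.252698 = $12,025.91

$12,025.91


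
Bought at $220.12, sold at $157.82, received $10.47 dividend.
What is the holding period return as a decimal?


Formula: HPR = (P1 - P0 + D) / P0
Gain: $157.82 - $220.12 + $10.47 = -$51.83
HPR = -$51.83 / $220.12 = -0.2355

-0.2355


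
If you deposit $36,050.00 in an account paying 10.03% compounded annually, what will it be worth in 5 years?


Formula: FV = P * (1 + r)^n
Substituting: FV = $36,050.00 * (1 + 0.1003)^5
Growth factor: (1.1003)^5 = 1.612707
FV = $36,050.00 * 1.612707 = $58,138.10

$58,138.10


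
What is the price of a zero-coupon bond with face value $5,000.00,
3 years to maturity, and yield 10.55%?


Formula: Price = FV / (1 + r)^n
Substituting: Price = $5,000.00 / (1 + 0.1055)^3
Discount factor: (1.1055)^3 = 1.351065
Price = $5,000.00 / 1.351065 = $3,700.78

$3,700.78


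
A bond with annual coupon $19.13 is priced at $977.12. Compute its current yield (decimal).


Formula: Current yield = annual coupon / price
Substituting: CY = $19.13 / $977.12
CY = 0.019578

0.019578


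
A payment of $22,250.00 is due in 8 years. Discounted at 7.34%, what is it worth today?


Formula: PV = FV / (1 + r)^n
Substituting: PV = $22,250.00 / (1 + 0.0734)^8
Discount factor: (1.0734)^8 = 1.762352
PV = $22,250.00 / 1.762352 = $12,625.17

$12,625.17


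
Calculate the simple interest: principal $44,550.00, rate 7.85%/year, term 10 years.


Formula: I = P * r * t
Substituting: I = $44,550.00 * 0.0785 * 10
Step: I = $44,550.00 * 0.785
I = $34,971.75

$34,971.75


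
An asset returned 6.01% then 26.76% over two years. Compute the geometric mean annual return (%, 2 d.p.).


Formula: Geometric mean = ((1+r1)*(1+r2))^(1/2) - 1
Product: (1 + 0.0601) * (1 + 0.2676) = 1.0601 * 1.2676 = 1.343783
Square root: 1.343783^0.5 = 1.159216
Geometric mean = 1.159216 - 1 = 0.159216
As percentage: 15.92%

15.92%


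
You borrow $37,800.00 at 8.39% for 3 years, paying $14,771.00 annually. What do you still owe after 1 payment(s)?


Formula: Balance = PV*(1+r)^k - PMT*((1+r)^k - 1)/r
Growth: (1 + 0.0839)^1 = 1.0839
Accumulated factor: ((1+r)^k - 1)/r = 1.0
Balance = $37,800.00 * 1.0839 - $14,771.00 * 1.0
Balance = $26,200.42

$26,200.42


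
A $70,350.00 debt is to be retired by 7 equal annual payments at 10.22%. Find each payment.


Formula: PMT = PV * r / (1 - (1+r)^(-n))
Denominator: 1 - (1 + 0.1022)^(-7) = 0.493969
Numerator: $70,350.00 * 0.1022 = 7189.77
PMT = 7189.77 / 0.493969 = $14,555.10

$14,555.10


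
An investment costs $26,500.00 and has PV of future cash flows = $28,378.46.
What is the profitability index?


Formula: PI = PV(cash flows) / initial investment
Substituting: PI = $28,378.46 / $26,500.00
PI = 1.0709

1.0709


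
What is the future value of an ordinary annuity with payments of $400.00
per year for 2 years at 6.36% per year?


Formula: FV = PMT * ((1+r)^n - 1) / r
Growth factor: (1 + 0.0636)^2 = 1.131245
Numerator: 1.131245 - 1 = 0.131245
FV = $400.00 * 0.131245 / 0.0636 = $825.44

$825.44


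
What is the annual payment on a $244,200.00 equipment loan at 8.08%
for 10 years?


Formula: PMT = PV * r / (1 - (1+r)^(-n))
Denominator: 1 - (1 + 0.0808)^(-10) = 0.540224
Numerator: $244,200.00 * 0.0808 = 19731.36
PMT = 19731.36 / 0.540224 = $36,524.43

$36,524.43


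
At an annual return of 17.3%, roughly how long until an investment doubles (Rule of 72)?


Formula: Years ≈ 72 / r
Substituting: Years ≈ 72 / 17.3
Years ≈ 4.2

4.2 years


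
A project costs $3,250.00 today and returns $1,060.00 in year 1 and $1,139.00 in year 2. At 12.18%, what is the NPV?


Formula: NPV = C0 + C1/(1+r) + C2/(1+r)^2
Discount C1: $1,060.00 / (1 + 0.1218) = $944.91
Discount C2: $1,139.00 / (1 + 0.1218)^2 = $905.09
NPV = -$3,250.00 + $944.91 + $905.09 = -$1,400.00

-$1,400.00


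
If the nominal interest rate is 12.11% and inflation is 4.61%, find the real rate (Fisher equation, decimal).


Formula: (1 + r_real) = (1 + r_nom) / (1 + inflation)
Substituting: (1 + r_real) = 1.1211 / 1.0461
(1 + r_real) = 1.071695
r_real = 1.071695 - 1 = 0.071695

0.071695


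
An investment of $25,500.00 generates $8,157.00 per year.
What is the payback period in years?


Formula: Payback = investment / annual cash flow
Substituting: Payback = $25,500.00 / $8,157.00
Payback = 3.1261 years

3.1261 years


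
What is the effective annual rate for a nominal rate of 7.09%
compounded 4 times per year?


Formula: EAR = (1 + r/m)^m - 1
Period rate: r/m = 0.0709 / 4 = 0.017725
Compounding: (1 + 0.017725)^4 = 1.072807
EAR = 1.072807 - 1 = 0.072807

0.072807


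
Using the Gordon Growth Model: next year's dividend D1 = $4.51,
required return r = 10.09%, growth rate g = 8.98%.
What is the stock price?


Formula: P = D1 / (r - g)
Spread: r - g = 0.1009 - 0.0898 = 0.0111
Substituting: P = $4.51 / 0.0111
P = $406.31

$406.31


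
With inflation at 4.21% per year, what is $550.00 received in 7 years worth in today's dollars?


Formula: Real value = nominal / (1 + inflation)^years
Price level: (1 + 0.0421)^7 = 1.334645
Real value = $550.00 / 1.334645 = $412.09

$412.09


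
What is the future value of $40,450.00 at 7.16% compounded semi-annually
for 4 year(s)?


Formula: FV = P * (1 + r/m)^(m*t)
Period rate: r/m = 0.0716 / 2 = 0.0358
Total periods: m*t = 2 * 4 = 8
Growth factor: (1 + 0.0358)^8 = 1.324974
FV = $40,450.00 * 1.324974 = $53,595.19

$53,595.19


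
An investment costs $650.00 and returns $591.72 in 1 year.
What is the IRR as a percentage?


Formula: IRR = C1/C0 - 1
Substituting: IRR = $591.72 / $650.00 - 1
Ratio: 0.910338 - 1 = -0.089662
IRR = -8.9662%

-8.9662%


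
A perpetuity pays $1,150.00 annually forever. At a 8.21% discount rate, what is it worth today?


Formula: PV = C / r
Substituting: PV = $1,150.00 / 0.0821
PV = $14,007.31

$14,007.31


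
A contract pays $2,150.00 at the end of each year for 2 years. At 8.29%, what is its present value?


Formula: PV = PMT * (1 - (1+r)^(-n)) / r
Discount factor: (1 + 0.0829)^(-2) = 0.852753
Bracket: 1 - 0.852753 = 0.147247
PV = $2,150.00 * 0.147247 / 0.0829 = $3,818.83

$3,818.83


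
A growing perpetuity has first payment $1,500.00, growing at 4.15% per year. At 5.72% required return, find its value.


Formula: PV = C / (r - g)
Spread: r - g = 0.0572 - 0.0415 = 0.0157
Substituting: PV = $1,500.00 / 0.0157
PV = $95,541.40

$95,541.40


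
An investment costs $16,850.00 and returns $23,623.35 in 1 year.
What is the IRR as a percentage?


Formula: IRR = C1/C0 - 1
Substituting: IRR = $23,623.35 / $16,850.00 - 1
Ratio: 1.401979 - 1 = 0.401979
IRR = 40.1979%

40.1979%


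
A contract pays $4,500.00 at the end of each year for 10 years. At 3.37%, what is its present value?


Formula: PV = PMT * (1 - (1+r)^(-n)) / r
Discount factor: (1 + 0.0337)^(-10) = 0.717885
Bracket: 1 - 0.717885 = 0.282115
PV = $4,500.00 * 0.282115 / 0.0337 = $37,671.15

$37,671.15


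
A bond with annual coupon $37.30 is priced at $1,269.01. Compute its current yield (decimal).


Formula: Current yield = annual coupon / price
Substituting: CY = $37.30 / $1,269.01
CY = 0.029393

0.029393


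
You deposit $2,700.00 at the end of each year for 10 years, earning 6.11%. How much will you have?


Formula: FV = PMT * ((1+r)^n - 1) / r
Growth factor: (1 + 0.0611)^10 = 1.809519
Numerator: 1.809519 - 1 = 0.809519
FV = $2,700.00 * 0.809519 / 0.0611 = $35,772.52

$35,772.52


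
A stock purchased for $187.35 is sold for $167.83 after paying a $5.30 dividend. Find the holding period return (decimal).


Formula: HPR = (P1 - P0 + D) / P0
Gain: $167.83 - $187.35 + $5.30 = -$14.22
HPR = -$14.22 / $187.35 = -0.0759

-0.0759


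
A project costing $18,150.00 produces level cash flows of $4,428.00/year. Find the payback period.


Formula: Payback = investment / annual cash flow
Substituting: Payback = $18,150.00 / $4,428.00
Payback = 4.0989 years

4.0989 years


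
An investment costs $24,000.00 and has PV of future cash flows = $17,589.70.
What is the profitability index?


Formula: PI = PV(cash flows) / initial investment
Substituting: PI = $17,589.70 / $24,000.00
PI = 0.7329

0.7329


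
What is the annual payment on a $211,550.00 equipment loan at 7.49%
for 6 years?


Formula: PMT = PV * r / (1 - (1+r)^(-n))
Denominator: 1 - (1 + 0.0749)^(-6) = 0.351677
Numerator: $211,550.00 * 0.0749 = 15845.095
PMT = 15845.095 / 0.351677 = $45,055.86

$45,055.86


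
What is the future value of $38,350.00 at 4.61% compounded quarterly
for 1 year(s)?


Formula: FV = P * (1 + r/m)^(m*t)
Period rate: r/m = 0.0461 / 4 = 0.011525
Total periods: m*t = 4 * 1 = 4
Growth factor: (1 + 0.011525)^4 = 1.046903
FV = $38,350.00 * 1.046903 = $40,148.73

$40,148.73


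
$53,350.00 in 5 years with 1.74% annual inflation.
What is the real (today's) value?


Formula: Real value = nominal / (1 + inflation)^years
Price level: (1 + 0.0174)^5 = 1.090081
Real value = $53,350.00 / 1.090081 = $48,941.33

$48,941.33


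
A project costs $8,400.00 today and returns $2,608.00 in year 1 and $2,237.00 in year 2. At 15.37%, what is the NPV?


Formula: NPV = C0 + C1/(1+r) + C2/(1+r)^2
Discount C1: $2,608.00 / (1 + 0.1537) = $2,260.55
Discount C2: $2,237.00 / (1 + 0.1537)^2 = $1,680.66
NPV = -$8,400.00 + $2,260.55 + $1,680.66 = -$4,458.79

-$4,458.79


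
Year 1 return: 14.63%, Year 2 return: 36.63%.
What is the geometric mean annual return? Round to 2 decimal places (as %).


Formula: Geometric mean = ((1+r1)*(1+r2))^(1/2) - 1
Product: (1 + 0.1463) * (1 + 0.3663) = 1.1463 * 1.3663 = 1.56619
Square root: 1.56619^0.5 = 1.251475
Geometric mean = 1.251475 - 1 = 0.251475
As percentage: 25.15%

25.15%


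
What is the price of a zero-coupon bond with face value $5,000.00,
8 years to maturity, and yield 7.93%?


Formula: Price = FV / (1 + r)^n
Substituting: Price = $5,000.00 / (1 + 0.0793)^8
Discount factor: (1.0793)^8 = 1.841355
Price = $5,000.00 / 1.841355 = $2,715.39

$2,715.39


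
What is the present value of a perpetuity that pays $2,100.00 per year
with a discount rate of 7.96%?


Formula: PV = C / r
Substituting: PV = $2,100.00 / 0.0796
PV = $26,381.91

$26,381.91


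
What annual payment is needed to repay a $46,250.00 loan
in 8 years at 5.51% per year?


Formula: PMT = PV * r / (1 - (1+r)^(-n))
Denominator: 1 - (1 + 0.0551)^(-8) = 0.348895
Numerator: $46,250.00 * 0.0551 = 2548.375
PMT = 2548.375 / 0.348895 = $7,304.13

$7,304.13


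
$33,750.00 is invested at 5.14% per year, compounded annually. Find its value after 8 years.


Formula: FV = P * (1 + r)^n
Substituting: FV = $33,750.00 * (1 + 0.0514)^8
Growth factor: (1.0514)^8 = 1.493289
FV = $33,750.00 * 1.493289 = $50,398.49

$50,398.49


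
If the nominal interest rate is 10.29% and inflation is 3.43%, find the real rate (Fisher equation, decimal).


Formula: (1 + r_real) = (1 + r_nom) / (1 + inflation)
Substituting: (1 + r_real) = 1.1029 / 1.0343
(1 + r_real) = 1.066325
r_real = 1.066325 - 1 = 0.066325

0.066325


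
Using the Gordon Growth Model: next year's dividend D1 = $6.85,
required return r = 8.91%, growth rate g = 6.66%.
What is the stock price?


Formula: P = D1 / (r - g)
Spread: r - g = 0.0891 - 0.0666 = 0.0225
Substituting: P = $6.85 / 0.0225
P = $304.44

$304.44


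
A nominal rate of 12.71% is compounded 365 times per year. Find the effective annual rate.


Formula: EAR = (1 + r/m)^m - 1
Period rate: r/m = 0.1271 / 365 = 0.000348
Compounding: (1 + 0.000348)^365 = 1.135505
EAR = 1.135505 - 1 = 0.135505

0.135505


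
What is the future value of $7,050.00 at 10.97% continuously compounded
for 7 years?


Formula: FV = P * e^(r*t)
Exponent: r*t = 0.1097 * 7 = 0.7679
e^(0.7679) = 2.155236
FV = $7,050.00 * 2.155236 = $15,194.41

$15,194.41


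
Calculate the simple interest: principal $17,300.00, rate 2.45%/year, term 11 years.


Formula: I = P * r * t
Substituting: I = $17,300.00 * 0.0245 * 11
Step: I = $17,300.00 * 0.2695
I = $4,662.35

$4,662.35


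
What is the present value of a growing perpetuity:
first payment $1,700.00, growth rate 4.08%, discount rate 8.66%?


Formula: PV = C / (r - g)
Spread: r - g = 0.0866 - 0.0408 = 0.0458
Substituting: PV = $1,700.00 / 0.0458
PV = $37,117.90

$37,117.90


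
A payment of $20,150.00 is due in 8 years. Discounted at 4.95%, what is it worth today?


Formula: PV = FV / (1 + r)^n
Substituting: PV = $20,150.00 / (1 + 0.0495)^8
Discount factor: (1.0495)^8 = 1.471836
PV = $20,150.00 / 1.471836 = $13,690.38

$13,690.38


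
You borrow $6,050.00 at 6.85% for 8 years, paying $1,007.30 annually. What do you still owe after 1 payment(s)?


Formula: Balance = PV*(1+r)^k - PMT*((1+r)^k - 1)/r
Growth: (1 + 0.0685)^1 = 1.0685
Accumulated factor: ((1+r)^k - 1)/r = 1.0
Balance = $6,050.00 * 1.0685 - $1,007.30 * 1.0
Balance = $5,457.13

$5,457.13


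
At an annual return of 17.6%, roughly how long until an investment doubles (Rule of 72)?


Formula: Years ≈ 72 / r
Substituting: Years ≈ 72 / 17.6
Years ≈ 4.1

4.1 years


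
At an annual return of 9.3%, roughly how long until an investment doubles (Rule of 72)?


Formula: Years ≈ 72 / r
Substituting: Years ≈ 72 / 9.3
Years ≈ 7.7

7.7 years


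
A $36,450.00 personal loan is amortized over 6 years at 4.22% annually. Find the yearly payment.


Formula: PMT = PV * r / (1 - (1+r)^(-n))
Denominator: 1 - (1 + 0.0422)^(-6) = 0.219643
Numerator: $36,450.00 * 0.0422 = 1538.19
PMT = 1538.19 / 0.219643 = $7,003.15

$7,003.15


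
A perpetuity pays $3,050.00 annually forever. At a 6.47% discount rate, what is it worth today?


Formula: PV = C / r
Substituting: PV = $3,050.00 / 0.0647
PV = $47,140.65

$47,140.65


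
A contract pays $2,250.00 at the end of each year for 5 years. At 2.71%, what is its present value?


Formula: PV = PMT * (1 - (1+r)^(-n)) / r
Discount factor: (1 + 0.0271)^(-5) = 0.874856
Bracket: 1 - 0.874856 = 0.125144
PV = $2,250.00 * 0.125144 / 0.0271 = $10,390.22

$10,390.22


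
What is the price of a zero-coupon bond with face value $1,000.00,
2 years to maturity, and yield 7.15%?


Formula: Price = FV / (1 + r)^n
Substituting: Price = $1,000.00 / (1 + 0.0715)^2
Discount factor: (1.0715)^2 = 1.148112
Price = $1,000.00 / 1.148112 = $870.99

$870.99


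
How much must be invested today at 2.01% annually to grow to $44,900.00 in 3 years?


Formula: PV = FV / (1 + r)^n
Substituting: PV = $44,900.00 / (1 + 0.0201)^3
Discount factor: (1.0201)^3 = 1.06152
PV = $44,900.00 / 1.06152 = $42,297.83

$42,297.83


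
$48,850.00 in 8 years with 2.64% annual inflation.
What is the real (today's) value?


Formula: Real value = nominal / (1 + inflation)^years
Price level: (1 + 0.0264)^8 = 1.23178
Real value = $48,850.00 / 1.23178 = $39,658.06

$39,658.06


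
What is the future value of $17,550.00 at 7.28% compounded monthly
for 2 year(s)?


Formula: FV = P * (1 + r/m)^(m*t)
Period rate: r/m = 0.0728 / 12 = 0.006067
Total periods: m*t = 12 * 2 = 24
Growth factor: (1 + 0.006067)^24 = 1.156225
FV = $17,550.00 * 1.156225 = $20,291.74

$20,291.74


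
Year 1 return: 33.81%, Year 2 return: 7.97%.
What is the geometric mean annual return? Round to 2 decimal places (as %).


Formula: Geometric mean = ((1+r1)*(1+r2))^(1/2) - 1
Product: (1 + 0.3381) * (1 + 0.0797) = 1.3381 * 1.0797 = 1.444747
Square root: 1.444747^0.5 = 1.201976
Geometric mean = 1.201976 - 1 = 0.201976
As percentage: 20.20%

20.20%


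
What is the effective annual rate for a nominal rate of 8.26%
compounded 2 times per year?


Formula: EAR = (1 + r/m)^m - 1
Period rate: r/m = 0.0826 / 2 = 0.0413
Compounding: (1 + 0.0413)^2 = 1.084306
EAR = 1.084306 - 1 = 0.084306

0.084306


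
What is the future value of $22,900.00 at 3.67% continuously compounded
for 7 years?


Formula: FV = P * e^(r*t)
Exponent: r*t = 0.0367 * 7 = 0.2569
e^(0.2569) = 1.292916
FV = $22,900.00 * 1.292916 = $29,607.77

$29,607.77


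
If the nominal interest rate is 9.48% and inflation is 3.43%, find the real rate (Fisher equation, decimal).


Formula: (1 + r_real) = (1 + r_nom) / (1 + inflation)
Substituting: (1 + r_real) = 1.0948 / 1.0343
(1 + r_real) = 1.058494
r_real = 1.058494 - 1 = 0.058494

0.058494


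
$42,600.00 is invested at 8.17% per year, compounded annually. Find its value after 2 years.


Formula: FV = P * (1 + r)^n
Substituting: FV = $42,600.00 * (1 + 0.0817)^2
Growth factor: (1.0817)^2 = 1.170075
FV = $42,600.00 * 1.170075 = $49,845.19

$49,845.19


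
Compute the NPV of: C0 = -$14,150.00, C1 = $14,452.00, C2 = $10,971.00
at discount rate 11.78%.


Formula: NPV = C0 + C1/(1+r) + C2/(1+r)^2
Discount C1: $14,452.00 / (1 + 0.1178) = $12,928.97
Discount C2: $10,971.00 / (1 + 0.1178)^2 = $8,780.47
NPV = -$14,150.00 + $12,928.97 + $8,780.47 = $7,559.44

$7,559.44


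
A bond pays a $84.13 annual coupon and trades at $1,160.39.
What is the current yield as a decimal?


Formula: Current yield = annual coupon / price
Substituting: CY = $84.13 / $1,160.39
CY = 0.072501

0.072501


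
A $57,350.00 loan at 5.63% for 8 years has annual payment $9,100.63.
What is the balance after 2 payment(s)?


Formula: Balance = PV*(1+r)^k - PMT*((1+r)^k - 1)/r
Growth: (1 + 0.0563)^2 = 1.11577
Accumulated factor: ((1+r)^k - 1)/r = 2.0563
Balance = $57,350.00 * 1.11577 - $9,100.63 * 2.0563
Balance = $45,275.77

$45,275.77


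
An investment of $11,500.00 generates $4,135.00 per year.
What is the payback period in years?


Formula: Payback = investment / annual cash flow
Substituting: Payback = $11,500.00 / $4,135.00
Payback = 2.7811 years

2.7811 years


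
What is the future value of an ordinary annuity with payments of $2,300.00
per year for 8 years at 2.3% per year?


Formula: FV = PMT * ((1+r)^n - 1) / r
Growth factor: (1 + 0.023)^8 = 1.199513
Numerator: 1.199513 - 1 = 0.199513
FV = $2,300.00 * 0.199513 / 0.023 = $19,951.33

$19,951.33


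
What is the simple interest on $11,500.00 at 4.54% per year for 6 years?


Formula: I = P * r * t
Substituting: I = $11,500.00 * 0.0454 * 6
Step: I = $11,500.00 * 0.2724
I = $3,132.60

$3,132.60


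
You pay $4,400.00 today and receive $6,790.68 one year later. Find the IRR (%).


Formula: IRR = C1/C0 - 1
Substituting: IRR = $6,790.68 / $4,400.00 - 1
Ratio: 1.543336 - 1 = 0.543336
IRR = 54.3336%

54.3336%


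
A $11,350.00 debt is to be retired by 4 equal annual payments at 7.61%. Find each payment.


Formula: PMT = PV * r / (1 - (1+r)^(-n))
Denominator: 1 - (1 + 0.0761)^(-4) = 0.254257
Numerator: $11,350.00 * 0.0761 = 863.735
PMT = 863.735 / 0.254257 = $3,397.10

$3,397.10


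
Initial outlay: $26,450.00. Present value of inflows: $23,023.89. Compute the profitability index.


Formula: PI = PV(cash flows) / initial investment
Substituting: PI = $23,023.89 / $26,450.00
PI = 0.8705

0.8705


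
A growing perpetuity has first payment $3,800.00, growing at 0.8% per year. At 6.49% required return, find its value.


Formula: PV = C / (r - g)
Spread: r - g = 0.0649 - 0.008 = 0.0569
Substituting: PV = $3,800.00 / 0.0569
PV = $66,783.83

$66,783.83


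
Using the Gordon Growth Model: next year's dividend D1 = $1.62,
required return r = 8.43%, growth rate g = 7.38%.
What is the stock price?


Formula: P = D1 / (r - g)
Spread: r - g = 0.0843 - 0.0738 = 0.0105
Substituting: P = $1.62 / 0.0105
P = $154.29

$154.29


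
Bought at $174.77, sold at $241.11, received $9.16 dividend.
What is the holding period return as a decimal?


Formula: HPR = (P1 - P0 + D) / P0
Gain: $241.11 - $174.77 + $9.16 = $75.50
HPR = $75.50 / $174.77 = 0.432

0.432


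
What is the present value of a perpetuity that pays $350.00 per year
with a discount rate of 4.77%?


Formula: PV = C / r
Substituting: PV = $350.00 / 0.0477
PV = $7,337.53

$7,337.53


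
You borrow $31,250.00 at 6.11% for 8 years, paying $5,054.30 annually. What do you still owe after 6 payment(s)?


Formula: Balance = PV*(1+r)^k - PMT*((1+r)^k - 1)/r
Growth: (1 + 0.0611)^6 = 1.427374
Accumulated factor: ((1+r)^k - 1)/r = 6.99467
Balance = $31,250.00 * 1.427374 - $5,054.30 * 6.99467
Balance = $9,252.29

$9,252.29


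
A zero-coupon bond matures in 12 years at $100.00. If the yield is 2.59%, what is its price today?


Formula: Price = FV / (1 + r)^n
Substituting: Price = $100.00 / (1 + 0.0259)^12
Discount factor: (1.0259)^12 = 1.359128
Price = $100.00 / 1.359128 = $73.58

$73.58


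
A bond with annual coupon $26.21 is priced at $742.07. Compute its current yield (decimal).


Formula: Current yield = annual coupon / price
Substituting: CY = $26.21 / $742.07
CY = 0.03532

0.03532
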